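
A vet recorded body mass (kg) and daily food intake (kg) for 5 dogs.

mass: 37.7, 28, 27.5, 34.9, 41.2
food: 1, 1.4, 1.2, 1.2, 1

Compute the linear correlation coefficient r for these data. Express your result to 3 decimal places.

n = 5, Σx = 169.3, Σy = 5.8, Σx² = 5876.99, Σy² = 6.84, Σxy = 192.98
nΣxy − ΣxΣy = 964.9 − 981.94 = -17.04
nΣx² − (Σx)² = 29384.95 − 28662.49 = 722.46; nΣy² − (Σy)² = 34.2 − 33.64 = 0.56
r = -17.04 / √(722.46 × 0.56) = -17.04 / 20.1141 ≈ -0.847

-0.847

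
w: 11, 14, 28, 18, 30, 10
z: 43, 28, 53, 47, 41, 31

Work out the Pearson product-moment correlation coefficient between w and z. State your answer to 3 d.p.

0.585

n = 6, Σw = 111, Σz = 243, Σw² = 2425, Σz² = 10293, Σwz = 4735
nΣwz − ΣwΣz = 28410 − 26973 = 1437
nΣw² − (Σw)² = 14550 − 12321 = 2229; nΣz² − (Σz)² = 61758 − 59049 = 2709
r = 1437 / √(2229 × 2709) = 1437 / 2457.3077 ≈ 0.585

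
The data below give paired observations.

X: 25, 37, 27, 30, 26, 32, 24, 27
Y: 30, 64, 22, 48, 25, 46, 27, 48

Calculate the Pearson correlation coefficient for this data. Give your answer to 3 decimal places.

0.854

n = 8, ΣX = 228, ΣY = 310, ΣX² = 6628, ΣY² = 13558, ΣXY = 9218
nΣXY − ΣXΣY = 73744 − 70680 = 3064
nΣX² − (ΣX)² = 53024 − 51984 = 1040; nΣY² − (ΣY)² = 108464 − 96100 = 12364
r = 3064 / √(1040 × 12364) = 3064 / 3585.8834 ≈ 0.854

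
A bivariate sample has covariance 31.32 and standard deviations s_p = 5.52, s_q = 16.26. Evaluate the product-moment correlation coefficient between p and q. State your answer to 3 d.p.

0.349

r = Cov(p,q) / (s_p · s_q) = 31.32 / (5.52 × 16.26)
  = 31.32 / 89.7552 ≈ 0.349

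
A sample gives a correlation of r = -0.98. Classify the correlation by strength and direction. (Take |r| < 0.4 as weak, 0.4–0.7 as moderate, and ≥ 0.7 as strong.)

strong negative

r = -0.98 < 0 so the relationship is negative.
|r| = 0.98, which falls in the strong range.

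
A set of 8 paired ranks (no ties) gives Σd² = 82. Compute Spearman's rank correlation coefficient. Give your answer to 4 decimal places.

ρ = 1 − 6Σd² / [n(n²−1)] = 1 − 6×82 / (8×63)
  = 1 − 492/504 = 1 − 0.97619 ≈ 0.0238

0.0238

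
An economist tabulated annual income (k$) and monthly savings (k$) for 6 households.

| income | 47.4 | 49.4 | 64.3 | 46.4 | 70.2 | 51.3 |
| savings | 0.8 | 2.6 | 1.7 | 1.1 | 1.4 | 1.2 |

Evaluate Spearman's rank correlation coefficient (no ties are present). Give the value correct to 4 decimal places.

Rank income: 2, 3, 5, 1, 6, 4
Rank savings: 1, 6, 5, 2, 4, 3
d = rank(income) − rank(savings): 1, -3, 0, -1, 2, 1; Σd² = 16
ρ = 1 − 6Σd² / [n(n²−1)] = 1 − 6×16 / (6×35) = 1 − 96/210 ≈ 0.5429

0.5429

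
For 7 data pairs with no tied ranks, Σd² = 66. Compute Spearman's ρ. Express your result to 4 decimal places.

ρ = 1 − 6Σd² / [n(n²−1)] = 1 − 6×66 / (7×48)
  = 1 − 396/336 = 1 − 1.17857 ≈ -0.1786

-0.1786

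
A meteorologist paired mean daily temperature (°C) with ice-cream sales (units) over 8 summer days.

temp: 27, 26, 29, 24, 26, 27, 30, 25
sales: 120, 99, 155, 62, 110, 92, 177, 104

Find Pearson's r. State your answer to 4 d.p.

n = 8, Σx = 214, Σy = 919, Σx² = 5752, Σy² = 114779, Σxy = 25051
nΣxy − ΣxΣy = 200408 − 196666 = 3742
nΣx² − (Σx)² = 46016 − 45796 = 220; nΣy² − (Σy)² = 918232 − 844561 = 73671
r = 3742 / √(220 × 73671) = 3742 / 4025.8689 ≈ 0.9295

0.9295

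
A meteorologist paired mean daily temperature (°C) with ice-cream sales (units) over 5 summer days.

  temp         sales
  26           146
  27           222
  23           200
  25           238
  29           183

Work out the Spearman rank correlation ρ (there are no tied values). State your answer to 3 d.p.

-0.300

Rank temp: 3, 4, 1, 2, 5
Rank sales: 1, 4, 3, 5, 2
d = rank(temp) − rank(sales): 2, 0, -2, -3, 3; Σd² = 26
ρ = 1 − 6Σd² / [n(n²−1)] = 1 − 6×26 / (5×24) = 1 − 156/120 ≈ -0.300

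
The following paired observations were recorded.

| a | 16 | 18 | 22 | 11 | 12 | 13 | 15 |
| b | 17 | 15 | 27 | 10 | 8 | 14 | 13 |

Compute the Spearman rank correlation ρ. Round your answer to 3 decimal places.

Rank a: 5, 6, 7, 1, 2, 3, 4
Rank b: 6, 5, 7, 2, 1, 4, 3
d = rank(a) − rank(b): -1, 1, 0, -1, 1, -1, 1; Σd² = 6
ρ = 1 − 6Σd² / [n(n²−1)] = 1 − 6×6 / (7×48) = 1 − 36/336 ≈ 0.893

0.893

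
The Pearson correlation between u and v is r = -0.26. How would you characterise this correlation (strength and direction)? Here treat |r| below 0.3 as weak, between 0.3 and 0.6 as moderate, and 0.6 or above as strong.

weak negative

r = -0.26 < 0 so the relationship is negative.
|r| = 0.26, which falls in the weak range.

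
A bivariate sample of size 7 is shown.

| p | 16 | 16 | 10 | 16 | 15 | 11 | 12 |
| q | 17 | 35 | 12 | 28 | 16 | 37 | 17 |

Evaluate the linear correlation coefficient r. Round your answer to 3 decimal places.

n = 7, Σp = 96, Σq = 162, Σp² = 1358, Σq² = 4356, Σpq = 2251
nΣpq − ΣpΣq = 15757 − 15552 = 205
nΣp² − (Σp)² = 9506 − 9216 = 290; nΣq² − (Σq)² = 30492 − 26244 = 4248
r = 205 / √(290 × 4248) = 205 / 1109.9189 ≈ 0.185

0.185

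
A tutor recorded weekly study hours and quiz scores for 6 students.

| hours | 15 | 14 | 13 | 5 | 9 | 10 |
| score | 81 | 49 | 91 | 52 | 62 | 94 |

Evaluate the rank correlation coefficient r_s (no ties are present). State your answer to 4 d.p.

0.0857

Rank hours: 6, 5, 4, 1, 2, 3
Rank score: 4, 1, 5, 2, 3, 6
d = rank(hours) − rank(score): 2, 4, -1, -1, -1, -3; Σd² = 32
ρ = 1 − 6Σd² / [n(n²−1)] = 1 − 6×32 / (6×35) = 1 − 192/210 ≈ 0.0857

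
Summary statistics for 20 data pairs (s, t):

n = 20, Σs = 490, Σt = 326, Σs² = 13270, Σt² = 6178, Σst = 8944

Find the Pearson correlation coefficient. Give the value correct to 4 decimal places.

0.9153

r = (nΣst − ΣsΣt) / √[(nΣs² − (Σs)²)(nΣt² − (Σt)²)]
Numerator: 20×8944 − 490×326 = 19140
Denominator: √[(265400 − 240100)(123560 − 106276)] = √[25300 × 17284] = 20911.3653
r = 19140 / 20911.3653 ≈ 0.9153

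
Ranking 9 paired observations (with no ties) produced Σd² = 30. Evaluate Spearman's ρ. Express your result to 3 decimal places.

ρ = 1 − 6Σd² / [n(n²−1)] = 1 − 6×30 / (9×80)
  = 1 − 180/720 = 1 − 0.2500 ≈ 0.750

0.750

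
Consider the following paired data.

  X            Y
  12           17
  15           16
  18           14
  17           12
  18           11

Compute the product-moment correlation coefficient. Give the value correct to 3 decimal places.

-0.846

n = 5, ΣX = 80, ΣY = 70, ΣX² = 1306, ΣY² = 1006, ΣXY = 1098
nΣXY − ΣXΣY = 5490 − 5600 = -110
nΣX² − (ΣX)² = 6530 − 6400 = 130; nΣY² − (ΣY)² = 5030 − 4900 = 130
r = -110 / √(130 × 130) = -110 / 130.0000 ≈ -0.846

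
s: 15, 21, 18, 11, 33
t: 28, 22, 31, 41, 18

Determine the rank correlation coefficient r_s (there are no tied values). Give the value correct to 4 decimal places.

-0.9000

Rank s: 2, 4, 3, 1, 5
Rank t: 3, 2, 4, 5, 1
d = rank(s) − rank(t): -1, 2, -1, -4, 4; Σd² = 38
ρ = 1 − 6Σd² / [n(n²−1)] = 1 − 6×38 / (5×24) = 1 − 228/120 ≈ -0.9000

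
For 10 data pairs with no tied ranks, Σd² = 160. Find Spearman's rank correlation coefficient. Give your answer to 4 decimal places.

0.0303

ρ = 1 − 6Σd² / [n(n²−1)] = 1 − 6×160 / (10×99)
  = 1 − 960/990 = 1 − 0.96970 ≈ 0.0303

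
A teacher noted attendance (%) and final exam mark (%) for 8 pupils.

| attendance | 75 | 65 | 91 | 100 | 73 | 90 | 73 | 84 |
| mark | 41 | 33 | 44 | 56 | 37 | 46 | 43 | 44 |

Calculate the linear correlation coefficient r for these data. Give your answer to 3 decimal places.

0.910

n = 8, Σx = 651, Σy = 344, Σx² = 53945, Σy² = 15112, Σxy = 28500
nΣxy − ΣxΣy = 228000 − 223944 = 4056
nΣx² − (Σx)² = 431560 − 423801 = 7759; nΣy² − (Σy)² = 120896 − 118336 = 2560
r = 4056 / √(7759 × 2560) = 4056 / 4456.7971 ≈ 0.910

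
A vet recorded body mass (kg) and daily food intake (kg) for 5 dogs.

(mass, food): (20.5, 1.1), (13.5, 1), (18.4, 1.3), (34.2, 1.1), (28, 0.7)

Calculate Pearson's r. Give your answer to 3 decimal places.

n = 5, Σx = 114.6, Σy = 5.2, Σx² = 2894.7, Σy² = 5.6, Σxy = 117.19
nΣxy − ΣxΣy = 585.95 − 595.92 = -9.97
nΣx² − (Σx)² = 14473.5 − 13133.16 = 1340.34; nΣy² − (Σy)² = 28 − 27.04 = 0.96
r = -9.97 / √(1340.34 × 0.96) = -9.97 / 35.8710 ≈ -0.278

-0.278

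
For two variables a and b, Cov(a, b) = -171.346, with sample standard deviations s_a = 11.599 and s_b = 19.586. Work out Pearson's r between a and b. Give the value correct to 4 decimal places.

-0.7542

r = Cov(a,b) / (s_a · s_b) = -171.346 / (11.599 × 19.586)
  = -171.346 / 227.1780 ≈ -0.7542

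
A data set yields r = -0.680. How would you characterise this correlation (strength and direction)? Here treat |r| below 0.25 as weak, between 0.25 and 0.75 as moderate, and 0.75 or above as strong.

moderate negative

r = -0.680 < 0 so the relationship is negative.
|r| = 0.680, which falls in the moderate range.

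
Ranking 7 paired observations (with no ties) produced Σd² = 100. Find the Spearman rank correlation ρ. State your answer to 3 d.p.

-0.786

ρ = 1 − 6Σd² / [n(n²−1)] = 1 − 6×100 / (7×48)
  = 1 − 600/336 = 1 − 1.7857 ≈ -0.786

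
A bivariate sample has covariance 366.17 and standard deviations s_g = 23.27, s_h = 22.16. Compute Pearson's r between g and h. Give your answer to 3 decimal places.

r = Cov(g,h) / (s_g · s_h) = 366.17 / (23.27 × 22.16)
  = 366.17 / 515.6632 ≈ 0.710

0.710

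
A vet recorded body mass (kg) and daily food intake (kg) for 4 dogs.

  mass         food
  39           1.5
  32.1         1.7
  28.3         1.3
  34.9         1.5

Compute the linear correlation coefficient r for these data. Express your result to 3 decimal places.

n = 4, Σx = 134.3, Σy = 6, Σx² = 4570.31, Σy² = 9.08, Σxy = 202.21
nΣxy − ΣxΣy = 808.84 − 805.8 = 3.04
nΣx² − (Σx)² = 18281.24 − 18036.49 = 244.75; nΣy² − (Σy)² = 36.32 − 36 = 0.32
r = 3.04 / √(244.75 × 0.32) = 3.04 / 8.8499 ≈ 0.344

0.344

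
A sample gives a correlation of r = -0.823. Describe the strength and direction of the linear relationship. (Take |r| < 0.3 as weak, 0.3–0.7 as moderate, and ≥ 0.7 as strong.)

strong negative

r = -0.823 < 0 so the relationship is negative.
|r| = 0.823, which falls in the strong range.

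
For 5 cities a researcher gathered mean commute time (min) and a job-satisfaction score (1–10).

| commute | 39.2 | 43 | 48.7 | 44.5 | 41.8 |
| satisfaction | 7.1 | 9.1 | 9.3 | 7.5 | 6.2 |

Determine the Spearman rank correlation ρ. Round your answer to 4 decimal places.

Rank commute: 1, 3, 5, 4, 2
Rank satisfaction: 2, 4, 5, 3, 1
d = rank(commute) − rank(satisfaction): -1, -1, 0, 1, 1; Σd² = 4
ρ = 1 − 6Σd² / [n(n²−1)] = 1 − 6×4 / (5×24) = 1 − 24/120 ≈ 0.8000

0.8000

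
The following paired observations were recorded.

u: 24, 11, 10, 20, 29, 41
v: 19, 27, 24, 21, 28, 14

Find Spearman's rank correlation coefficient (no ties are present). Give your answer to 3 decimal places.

Rank u: 4, 2, 1, 3, 5, 6
Rank v: 2, 5, 4, 3, 6, 1
d = rank(u) − rank(v): 2, -3, -3, 0, -1, 5; Σd² = 48
ρ = 1 − 6Σd² / [n(n²−1)] = 1 − 6×48 / (6×35) = 1 − 288/210 ≈ -0.371

-0.371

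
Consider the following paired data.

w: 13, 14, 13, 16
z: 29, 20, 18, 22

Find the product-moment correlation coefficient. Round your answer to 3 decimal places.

-0.148

n = 4, Σw = 56, Σz = 89, Σw² = 790, Σz² = 2049, Σwz = 1243
nΣwz − ΣwΣz = 4972 − 4984 = -12
nΣw² − (Σw)² = 3160 − 3136 = 24; nΣz² − (Σz)² = 8196 − 7921 = 275
r = -12 / √(24 × 275) = -12 / 81.2404 ≈ -0.148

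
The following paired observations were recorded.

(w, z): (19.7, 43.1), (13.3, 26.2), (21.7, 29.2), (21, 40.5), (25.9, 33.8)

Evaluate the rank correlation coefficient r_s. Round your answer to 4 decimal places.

Rank w: 2, 1, 4, 3, 5
Rank z: 5, 1, 2, 4, 3
d = rank(w) − rank(z): -3, 0, 2, -1, 2; Σd² = 18
ρ = 1 − 6Σd² / [n(n²−1)] = 1 − 6×18 / (5×24) = 1 − 108/120 ≈ 0.1000

0.1000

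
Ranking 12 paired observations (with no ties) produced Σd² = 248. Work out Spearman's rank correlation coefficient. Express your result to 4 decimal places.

0.1329

ρ = 1 − 6Σd² / [n(n²−1)] = 1 − 6×248 / (12×143)
  = 1 − 1488/1716 = 1 − 0.86713 ≈ 0.1329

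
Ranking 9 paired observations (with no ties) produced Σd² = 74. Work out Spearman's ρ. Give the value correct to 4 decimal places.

ρ = 1 − 6Σd² / [n(n²−1)] = 1 − 6×74 / (9×80)
  = 1 − 444/720 = 1 − 0.61667 ≈ 0.3833

0.3833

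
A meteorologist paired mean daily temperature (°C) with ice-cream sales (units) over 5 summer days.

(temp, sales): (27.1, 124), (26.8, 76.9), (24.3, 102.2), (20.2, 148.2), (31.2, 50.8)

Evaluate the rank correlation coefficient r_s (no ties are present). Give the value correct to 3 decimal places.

-0.700

Rank temp: 4, 3, 2, 1, 5
Rank sales: 4, 2, 3, 5, 1
d = rank(temp) − rank(sales): 0, 1, -1, -4, 4; Σd² = 34
ρ = 1 − 6Σd² / [n(n²−1)] = 1 − 6×34 / (5×24) = 1 − 204/120 ≈ -0.700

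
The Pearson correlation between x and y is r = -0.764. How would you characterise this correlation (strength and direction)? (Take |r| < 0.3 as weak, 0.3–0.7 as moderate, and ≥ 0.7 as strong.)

strong negative

r = -0.764 < 0 so the relationship is negative.
|r| = 0.764, which falls in the strong range.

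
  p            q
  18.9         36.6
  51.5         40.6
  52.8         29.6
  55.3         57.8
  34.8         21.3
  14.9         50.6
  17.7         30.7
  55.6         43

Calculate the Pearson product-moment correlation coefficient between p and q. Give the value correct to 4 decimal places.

0.1854

n = 8, Σp = 301.5, Σq = 310.2, Σp² = 13693.09, Σq² = 13010.46, Σpq = 11971.23
nΣpq − ΣpΣq = 95769.84 − 93525.3 = 2244.54
nΣp² − (Σp)² = 109544.72 − 90902.25 = 18642.47; nΣq² − (Σq)² = 104083.68 − 96224.04 = 7859.64
r = 2244.54 / √(18642.47 × 7859.64) = 2244.54 / 12104.6728 ≈ 0.1854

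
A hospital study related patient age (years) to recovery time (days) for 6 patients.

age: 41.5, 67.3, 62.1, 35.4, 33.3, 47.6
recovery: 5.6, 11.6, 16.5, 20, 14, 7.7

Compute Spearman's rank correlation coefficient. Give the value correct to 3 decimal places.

Rank age: 3, 6, 5, 2, 1, 4
Rank recovery: 1, 3, 5, 6, 4, 2
d = rank(age) − rank(recovery): 2, 3, 0, -4, -3, 2; Σd² = 42
ρ = 1 − 6Σd² / [n(n²−1)] = 1 − 6×42 / (6×35) = 1 − 252/210 ≈ -0.200

-0.200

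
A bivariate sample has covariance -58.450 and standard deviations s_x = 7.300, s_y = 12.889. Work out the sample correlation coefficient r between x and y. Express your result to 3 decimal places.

-0.621

r = Cov(x,y) / (s_x · s_y) = -58.450 / (7.300 × 12.889)
  = -58.450 / 94.0897 ≈ -0.621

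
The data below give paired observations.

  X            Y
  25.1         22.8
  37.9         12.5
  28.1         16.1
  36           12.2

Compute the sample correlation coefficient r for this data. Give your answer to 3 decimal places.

-0.916

n = 4, ΣX = 127.1, ΣY = 63.6, ΣX² = 4152.03, ΣY² = 1084.14, ΣXY = 1937.64
nΣXY − ΣXΣY = 7750.56 − 8083.56 = -333
nΣX² − (ΣX)² = 16608.12 − 16154.41 = 453.71; nΣY² − (ΣY)² = 4336.56 − 4044.96 = 291.6
r = -333 / √(453.71 × 291.6) = -333 / 363.7332 ≈ -0.916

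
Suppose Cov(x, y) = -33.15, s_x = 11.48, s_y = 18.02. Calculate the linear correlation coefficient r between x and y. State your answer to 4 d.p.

-0.1602

r = Cov(x,y) / (s_x · s_y) = -33.15 / (11.48 × 18.02)
  = -33.15 / 206.8696 ≈ -0.1602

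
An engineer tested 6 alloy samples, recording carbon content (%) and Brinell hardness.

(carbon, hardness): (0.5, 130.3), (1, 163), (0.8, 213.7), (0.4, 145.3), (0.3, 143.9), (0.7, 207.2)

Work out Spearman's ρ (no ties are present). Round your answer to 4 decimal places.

Rank carbon: 3, 6, 5, 2, 1, 4
Rank hardness: 1, 4, 6, 3, 2, 5
d = rank(carbon) − rank(hardness): 2, 2, -1, -1, -1, -1; Σd² = 12
ρ = 1 − 6Σd² / [n(n²−1)] = 1 − 6×12 / (6×35) = 1 − 72/210 ≈ 0.6571

0.6571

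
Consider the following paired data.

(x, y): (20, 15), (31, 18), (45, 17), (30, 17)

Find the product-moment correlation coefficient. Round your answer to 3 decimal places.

n = 4, Σx = 126, Σy = 67, Σx² = 4286, Σy² = 1127, Σxy = 2133
nΣxy − ΣxΣy = 8532 − 8442 = 90
nΣx² − (Σx)² = 17144 − 15876 = 1268; nΣy² − (Σy)² = 4508 − 4489 = 19
r = 90 / √(1268 × 19) = 90 / 155.2160 ≈ 0.580

0.580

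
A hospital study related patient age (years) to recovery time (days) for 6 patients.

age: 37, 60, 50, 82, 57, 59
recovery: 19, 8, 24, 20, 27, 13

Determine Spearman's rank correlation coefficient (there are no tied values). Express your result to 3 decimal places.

-0.314

Rank age: 1, 5, 2, 6, 3, 4
Rank recovery: 3, 1, 5, 4, 6, 2
d = rank(age) − rank(recovery): -2, 4, -3, 2, -3, 2; Σd² = 46
ρ = 1 − 6Σd² / [n(n²−1)] = 1 − 6×46 / (6×35) = 1 − 276/210 ≈ -0.314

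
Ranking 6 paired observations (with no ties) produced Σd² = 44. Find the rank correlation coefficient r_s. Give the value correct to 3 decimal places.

ρ = 1 − 6Σd² / [n(n²−1)] = 1 − 6×44 / (6×35)
  = 1 − 264/210 = 1 − 1.2571 ≈ -0.257

-0.257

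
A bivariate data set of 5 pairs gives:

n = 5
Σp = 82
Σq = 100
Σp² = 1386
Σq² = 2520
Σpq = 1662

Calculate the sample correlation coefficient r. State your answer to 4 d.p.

r = (nΣpq − ΣpΣq) / √[(nΣp² − (Σp)²)(nΣq² − (Σq)²)]
Numerator: 5×1662 − 82×100 = 110
Denominator: √[(6930 − 6724)(12600 − 10000)] = √[206 × 2600] = 731.8470
r = 110 / 731.8470 ≈ 0.1503

0.1503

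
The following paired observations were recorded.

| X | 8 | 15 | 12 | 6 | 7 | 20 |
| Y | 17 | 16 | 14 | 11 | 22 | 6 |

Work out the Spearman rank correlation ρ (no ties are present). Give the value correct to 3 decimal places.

-0.371

Rank X: 3, 5, 4, 1, 2, 6
Rank Y: 5, 4, 3, 2, 6, 1
d = rank(X) − rank(Y): -2, 1, 1, -1, -4, 5; Σd² = 48
ρ = 1 − 6Σd² / [n(n²−1)] = 1 − 6×48 / (6×35) = 1 − 288/210 ≈ -0.371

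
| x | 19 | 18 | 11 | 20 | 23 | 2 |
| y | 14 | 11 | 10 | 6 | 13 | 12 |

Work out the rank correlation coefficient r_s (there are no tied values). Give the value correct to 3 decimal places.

Rank x: 4, 3, 2, 5, 6, 1
Rank y: 6, 3, 2, 1, 5, 4
d = rank(x) − rank(y): -2, 0, 0, 4, 1, -3; Σd² = 30
ρ = 1 − 6Σd² / [n(n²−1)] = 1 − 6×30 / (6×35) = 1 − 180/210 ≈ 0.143

0.143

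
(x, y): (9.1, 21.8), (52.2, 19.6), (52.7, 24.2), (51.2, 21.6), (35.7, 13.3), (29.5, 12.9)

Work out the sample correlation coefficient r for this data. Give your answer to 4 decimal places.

0.2528

n = 6, Σx = 230.4, Σy = 113.4, Σx² = 10351.12, Σy² = 2254.9, Σxy = 4458.12
nΣxy − ΣxΣy = 26748.72 − 26127.36 = 621.36
nΣx² − (Σx)² = 62106.72 − 53084.16 = 9022.56; nΣy² − (Σy)² = 13529.4 − 12859.56 = 669.84
r = 621.36 / √(9022.56 × 669.84) = 621.36 / 2458.3880 ≈ 0.2528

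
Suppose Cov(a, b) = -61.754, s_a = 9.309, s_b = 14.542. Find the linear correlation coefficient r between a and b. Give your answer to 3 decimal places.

-0.456

r = Cov(a,b) / (s_a · s_b) = -61.754 / (9.309 × 14.542)
  = -61.754 / 135.3715 ≈ -0.456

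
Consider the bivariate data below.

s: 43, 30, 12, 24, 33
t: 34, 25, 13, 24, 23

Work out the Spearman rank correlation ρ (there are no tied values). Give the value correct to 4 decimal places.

0.7000

Rank s: 5, 3, 1, 2, 4
Rank t: 5, 4, 1, 3, 2
d = rank(s) − rank(t): 0, -1, 0, -1, 2; Σd² = 6
ρ = 1 − 6Σd² / [n(n²−1)] = 1 − 6×6 / (5×24) = 1 − 36/120 ≈ 0.7000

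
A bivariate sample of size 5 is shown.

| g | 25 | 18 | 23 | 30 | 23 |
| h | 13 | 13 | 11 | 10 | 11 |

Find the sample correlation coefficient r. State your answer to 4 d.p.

-0.6636

n = 5, Σg = 119, Σh = 58, Σg² = 2907, Σh² = 680, Σgh = 1365
nΣgh − ΣgΣh = 6825 − 6902 = -77
nΣg² − (Σg)² = 14535 − 14161 = 374; nΣh² − (Σh)² = 3400 − 3364 = 36
r = -77 / √(374 × 36) = -77 / 116.0345 ≈ -0.6636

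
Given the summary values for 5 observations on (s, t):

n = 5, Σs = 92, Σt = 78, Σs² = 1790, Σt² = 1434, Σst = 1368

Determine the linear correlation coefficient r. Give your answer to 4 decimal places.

r = (nΣst − ΣsΣt) / √[(nΣs² − (Σs)²)(nΣt² − (Σt)²)]
Numerator: 5×1368 − 92×78 = -336
Denominator: √[(8950 − 8464)(7170 − 6084)] = √[486 × 1086] = 726.4957
r = -336 / 726.4957 ≈ -0.4625

-0.4625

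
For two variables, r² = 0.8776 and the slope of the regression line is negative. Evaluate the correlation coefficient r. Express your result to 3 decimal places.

-0.937

|r| = √0.8776 = 0.937
The association is negative, so r = −0.937.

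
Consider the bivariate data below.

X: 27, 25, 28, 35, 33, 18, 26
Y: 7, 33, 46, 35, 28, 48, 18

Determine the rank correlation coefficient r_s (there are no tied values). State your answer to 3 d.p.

Rank X: 4, 2, 5, 7, 6, 1, 3
Rank Y: 1, 4, 6, 5, 3, 7, 2
d = rank(X) − rank(Y): 3, -2, -1, 2, 3, -6, 1; Σd² = 64
ρ = 1 − 6Σd² / [n(n²−1)] = 1 − 6×64 / (7×48) = 1 − 384/336 ≈ -0.143

-0.143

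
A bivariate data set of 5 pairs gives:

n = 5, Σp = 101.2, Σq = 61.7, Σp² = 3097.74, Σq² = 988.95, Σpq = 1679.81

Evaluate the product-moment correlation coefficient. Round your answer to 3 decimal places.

r = (nΣpq − ΣpΣq) / √[(nΣp² − (Σp)²)(nΣq² − (Σq)²)]
Numerator: 5×1679.81 − 101.2×61.7 = 2155.01
Denominator: √[(15488.7 − 10241.44)(4944.75 − 3806.89)] = √[5247.26 × 1137.86] = 2443.4908
r = 2155.01 / 2443.4908 ≈ 0.882

0.882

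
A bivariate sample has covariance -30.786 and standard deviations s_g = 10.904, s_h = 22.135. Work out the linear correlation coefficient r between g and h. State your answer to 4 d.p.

r = Cov(g,h) / (s_g · s_h) = -30.786 / (10.904 × 22.135)
  = -30.786 / 241.3600 ≈ -0.1276

-0.1276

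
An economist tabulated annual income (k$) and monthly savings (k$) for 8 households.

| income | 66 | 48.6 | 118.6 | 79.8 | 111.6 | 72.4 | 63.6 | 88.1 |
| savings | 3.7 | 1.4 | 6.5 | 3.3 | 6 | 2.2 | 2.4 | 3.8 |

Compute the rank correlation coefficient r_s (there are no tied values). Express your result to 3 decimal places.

Rank income: 3, 1, 8, 5, 7, 4, 2, 6
Rank savings: 5, 1, 8, 4, 7, 2, 3, 6
d = rank(income) − rank(savings): -2, 0, 0, 1, 0, 2, -1, 0; Σd² = 10
ρ = 1 − 6Σd² / [n(n²−1)] = 1 − 6×10 / (8×63) = 1 − 60/504 ≈ 0.881

0.881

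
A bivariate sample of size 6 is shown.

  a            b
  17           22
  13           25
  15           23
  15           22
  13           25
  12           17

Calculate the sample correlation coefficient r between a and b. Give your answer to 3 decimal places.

0.173

n = 6, Σa = 85, Σb = 134, Σa² = 1221, Σb² = 3036, Σab = 1903
nΣab − ΣaΣb = 11418 − 11390 = 28
nΣa² − (Σa)² = 7326 − 7225 = 101; nΣb² − (Σb)² = 18216 − 17956 = 260
r = 28 / √(101 × 260) = 28 / 162.0494 ≈ 0.173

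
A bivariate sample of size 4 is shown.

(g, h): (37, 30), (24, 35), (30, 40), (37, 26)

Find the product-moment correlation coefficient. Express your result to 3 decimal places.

-0.700

n = 4, Σg = 128, Σh = 131, Σg² = 4214, Σh² = 4401, Σgh = 4112
nΣgh − ΣgΣh = 16448 − 16768 = -320
nΣg² − (Σg)² = 16856 − 16384 = 472; nΣh² − (Σh)² = 17604 − 17161 = 443
r = -320 / √(472 × 443) = -320 / 457.2702 ≈ -0.700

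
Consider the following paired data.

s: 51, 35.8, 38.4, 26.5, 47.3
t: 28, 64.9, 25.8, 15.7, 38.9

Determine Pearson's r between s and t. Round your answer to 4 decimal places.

0.1381

n = 5, Σs = 199, Σt = 173.3, Σs² = 8296.74, Σt² = 7421.35, Σst = 6998.16
nΣst − ΣsΣt = 34990.8 − 34486.7 = 504.1
nΣs² − (Σs)² = 41483.7 − 39601 = 1882.7; nΣt² − (Σt)² = 37106.75 − 30032.89 = 7073.86
r = 504.1 / √(1882.7 × 7073.86) = 504.1 / 3649.3775 ≈ 0.1381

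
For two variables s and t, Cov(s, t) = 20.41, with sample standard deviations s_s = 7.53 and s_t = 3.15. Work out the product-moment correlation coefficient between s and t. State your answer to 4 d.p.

r = Cov(s,t) / (s_s · s_t) = 20.41 / (7.53 × 3.15)
  = 20.41 / 23.7195 ≈ 0.8605

0.8605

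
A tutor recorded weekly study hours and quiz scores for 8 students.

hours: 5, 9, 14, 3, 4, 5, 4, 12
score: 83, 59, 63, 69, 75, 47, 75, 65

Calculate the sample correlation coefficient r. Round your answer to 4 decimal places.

n = 8, Σx = 56, Σy = 536, Σx² = 512, Σy² = 36784, Σxy = 3650
nΣxy − ΣxΣy = 29200 − 30016 = -816
nΣx² − (Σx)² = 4096 − 3136 = 960; nΣy² − (Σy)² = 294272 − 287296 = 6976
r = -816 / √(960 × 6976) = -816 / 2587.8485 ≈ -0.3153

-0.3153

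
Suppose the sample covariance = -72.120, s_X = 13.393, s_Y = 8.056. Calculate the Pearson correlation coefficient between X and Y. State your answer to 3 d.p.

r = Cov(X,Y) / (s_X · s_Y) = -72.120 / (13.393 × 8.056)
  = -72.120 / 107.8940 ≈ -0.668

-0.668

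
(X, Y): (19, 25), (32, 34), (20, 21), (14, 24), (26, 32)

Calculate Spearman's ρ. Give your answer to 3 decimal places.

0.700

Rank X: 2, 5, 3, 1, 4
Rank Y: 3, 5, 1, 2, 4
d = rank(X) − rank(Y): -1, 0, 2, -1, 0; Σd² = 6
ρ = 1 − 6Σd² / [n(n²−1)] = 1 − 6×6 / (5×24) = 1 − 36/120 ≈ 0.700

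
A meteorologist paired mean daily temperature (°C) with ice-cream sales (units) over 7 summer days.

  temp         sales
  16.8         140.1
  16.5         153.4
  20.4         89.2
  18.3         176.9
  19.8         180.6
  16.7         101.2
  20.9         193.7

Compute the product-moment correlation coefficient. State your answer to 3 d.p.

0.267

n = 7, Σx = 129.4, Σy = 1035.1, Σx² = 2413.28, Σy² = 162787.31, Σxy = 19255.98
nΣxy − ΣxΣy = 134791.86 − 133941.94 = 849.92
nΣx² − (Σx)² = 16892.96 − 16744.36 = 148.6; nΣy² − (Σy)² = 1139511.17 − 1071432.01 = 68079.16
r = 849.92 / √(148.6 × 68079.16) = 849.92 / 3180.6545 ≈ 0.267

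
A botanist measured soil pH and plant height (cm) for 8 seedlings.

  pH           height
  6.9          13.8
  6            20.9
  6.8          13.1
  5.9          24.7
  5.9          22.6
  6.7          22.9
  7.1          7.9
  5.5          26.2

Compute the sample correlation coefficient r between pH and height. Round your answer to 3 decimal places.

n = 8, Σx = 50.8, Σy = 152.1, Σx² = 325.02, Σy² = 3192.97, Σxy = 942.39
nΣxy − ΣxΣy = 7539.12 − 7726.68 = -187.56
nΣx² − (Σx)² = 2600.16 − 2580.64 = 19.52; nΣy² − (Σy)² = 25543.76 − 23134.41 = 2409.35
r = -187.56 / √(19.52 × 2409.35) = -187.56 / 216.8652 ≈ -0.865

-0.865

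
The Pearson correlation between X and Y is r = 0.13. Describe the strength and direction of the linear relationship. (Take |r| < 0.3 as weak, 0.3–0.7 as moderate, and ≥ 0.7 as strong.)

weak positive

r = 0.13 > 0 so the relationship is positive.
|r| = 0.13, which falls in the weak range.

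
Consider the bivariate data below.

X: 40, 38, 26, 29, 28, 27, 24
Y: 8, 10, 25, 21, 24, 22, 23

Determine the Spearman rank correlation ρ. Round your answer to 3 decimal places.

Rank X: 7, 6, 2, 5, 4, 3, 1
Rank Y: 1, 2, 7, 3, 6, 4, 5
d = rank(X) − rank(Y): 6, 4, -5, 2, -2, -1, -4; Σd² = 102
ρ = 1 − 6Σd² / [n(n²−1)] = 1 − 6×102 / (7×48) = 1 − 612/336 ≈ -0.821

-0.821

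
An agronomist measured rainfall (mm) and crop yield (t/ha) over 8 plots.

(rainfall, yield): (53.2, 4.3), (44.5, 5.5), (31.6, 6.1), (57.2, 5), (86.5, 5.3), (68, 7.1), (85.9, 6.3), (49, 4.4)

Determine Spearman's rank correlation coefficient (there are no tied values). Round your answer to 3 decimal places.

0.190

Rank rainfall: 4, 2, 1, 5, 8, 6, 7, 3
Rank yield: 1, 5, 6, 3, 4, 8, 7, 2
d = rank(rainfall) − rank(yield): 3, -3, -5, 2, 4, -2, 0, 1; Σd² = 68
ρ = 1 − 6Σd² / [n(n²−1)] = 1 − 6×68 / (8×63) = 1 − 408/504 ≈ 0.190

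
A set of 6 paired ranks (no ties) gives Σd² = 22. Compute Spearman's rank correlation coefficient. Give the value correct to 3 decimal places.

0.371

ρ = 1 − 6Σd² / [n(n²−1)] = 1 − 6×22 / (6×35)
  = 1 − 132/210 = 1 − 0.6286 ≈ 0.371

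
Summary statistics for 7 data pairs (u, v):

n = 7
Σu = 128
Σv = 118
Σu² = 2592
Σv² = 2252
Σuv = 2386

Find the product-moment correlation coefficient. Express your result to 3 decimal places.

0.888

r = (nΣuv − ΣuΣv) / √[(nΣu² − (Σu)²)(nΣv² − (Σv)²)]
Numerator: 7×2386 − 128×118 = 1598
Denominator: √[(18144 − 16384)(15764 − 13924)] = √[1760 × 1840] = 1799.5555
r = 1598 / 1799.5555 ≈ 0.888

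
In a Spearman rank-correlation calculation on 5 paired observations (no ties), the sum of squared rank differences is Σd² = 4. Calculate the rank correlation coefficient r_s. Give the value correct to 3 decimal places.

0.800

ρ = 1 − 6Σd² / [n(n²−1)] = 1 − 6×4 / (5×24)
  = 1 − 24/120 = 1 − 0.2000 ≈ 0.800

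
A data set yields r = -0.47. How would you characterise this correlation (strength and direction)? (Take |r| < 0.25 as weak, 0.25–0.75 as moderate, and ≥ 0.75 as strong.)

r = -0.47 < 0 so the relationship is negative.
|r| = 0.47, which falls in the moderate range.

moderate negative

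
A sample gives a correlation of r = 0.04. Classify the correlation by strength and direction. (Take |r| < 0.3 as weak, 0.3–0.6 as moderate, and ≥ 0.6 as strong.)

r = 0.04 > 0 so the relationship is positive.
|r| = 0.04, which falls in the weak range.

weak positive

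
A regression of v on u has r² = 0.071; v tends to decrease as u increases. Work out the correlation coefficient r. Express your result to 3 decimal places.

|r| = √0.071 = 0.266
The association is negative, so r = −0.266.

-0.266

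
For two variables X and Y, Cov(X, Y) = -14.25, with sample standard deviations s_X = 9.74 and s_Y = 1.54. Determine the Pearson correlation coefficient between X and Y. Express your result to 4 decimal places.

r = Cov(X,Y) / (s_X · s_Y) = -14.25 / (9.74 × 1.54)
  = -14.25 / 14.9996 ≈ -0.9500

-0.9500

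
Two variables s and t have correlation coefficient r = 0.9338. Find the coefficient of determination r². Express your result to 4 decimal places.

r² = (0.9338)² = 0.8720

0.8720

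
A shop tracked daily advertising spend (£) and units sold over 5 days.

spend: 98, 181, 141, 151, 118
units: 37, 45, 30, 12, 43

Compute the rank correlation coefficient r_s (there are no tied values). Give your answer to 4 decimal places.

Rank spend: 1, 5, 3, 4, 2
Rank units: 3, 5, 2, 1, 4
d = rank(spend) − rank(units): -2, 0, 1, 3, -2; Σd² = 18
ρ = 1 − 6Σd² / [n(n²−1)] = 1 − 6×18 / (5×24) = 1 − 108/120 ≈ 0.1000

0.1000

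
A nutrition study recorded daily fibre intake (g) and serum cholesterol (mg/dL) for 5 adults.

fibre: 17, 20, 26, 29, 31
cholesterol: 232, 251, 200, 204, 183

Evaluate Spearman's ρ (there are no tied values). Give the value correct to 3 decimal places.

Rank fibre: 1, 2, 3, 4, 5
Rank cholesterol: 4, 5, 2, 3, 1
d = rank(fibre) − rank(cholesterol): -3, -3, 1, 1, 4; Σd² = 36
ρ = 1 − 6Σd² / [n(n²−1)] = 1 − 6×36 / (5×24) = 1 − 216/120 ≈ -0.800

-0.800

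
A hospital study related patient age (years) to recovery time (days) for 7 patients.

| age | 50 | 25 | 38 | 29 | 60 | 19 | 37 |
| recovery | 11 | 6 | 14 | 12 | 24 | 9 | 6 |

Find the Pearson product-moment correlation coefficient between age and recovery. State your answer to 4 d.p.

n = 7, Σx = 258, Σy = 82, Σx² = 10740, Σy² = 1190, Σxy = 3413
nΣxy − ΣxΣy = 23891 − 21156 = 2735
nΣx² − (Σx)² = 75180 − 66564 = 8616; nΣy² − (Σy)² = 8330 − 6724 = 1606
r = 2735 / √(8616 × 1606) = 2735 / 3719.8516 ≈ 0.7352

0.7352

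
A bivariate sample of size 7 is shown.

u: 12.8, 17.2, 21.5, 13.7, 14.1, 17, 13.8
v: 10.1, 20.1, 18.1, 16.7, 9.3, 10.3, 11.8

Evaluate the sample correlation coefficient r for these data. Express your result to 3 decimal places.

0.565

n = 7, Σu = 110.1, Σv = 96.4, Σu² = 1787.87, Σv² = 1444.34, Σuv = 1562.01
nΣuv − ΣuΣv = 10934.07 − 10613.64 = 320.43
nΣu² − (Σu)² = 12515.09 − 12122.01 = 393.08; nΣv² − (Σv)² = 10110.38 − 9292.96 = 817.42
r = 320.43 / √(393.08 × 817.42) = 320.43 / 566.8434 ≈ 0.565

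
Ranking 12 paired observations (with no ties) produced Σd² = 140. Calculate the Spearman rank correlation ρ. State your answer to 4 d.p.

0.5105

ρ = 1 − 6Σd² / [n(n²−1)] = 1 − 6×140 / (12×143)
  = 1 − 840/1716 = 1 − 0.48951 ≈ 0.5105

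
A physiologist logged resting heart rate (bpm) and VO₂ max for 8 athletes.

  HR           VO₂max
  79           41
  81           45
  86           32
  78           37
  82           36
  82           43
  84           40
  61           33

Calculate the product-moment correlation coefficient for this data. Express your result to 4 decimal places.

n = 8, Σx = 633, Σy = 307, Σx² = 50507, Σy² = 11933, Σxy = 24373
nΣxy − ΣxΣy = 194984 − 194331 = 653
nΣx² − (Σx)² = 404056 − 400689 = 3367; nΣy² − (Σy)² = 95464 − 94249 = 1215
r = 653 / √(3367 × 1215) = 653 / 2022.5986 ≈ 0.3229

0.3229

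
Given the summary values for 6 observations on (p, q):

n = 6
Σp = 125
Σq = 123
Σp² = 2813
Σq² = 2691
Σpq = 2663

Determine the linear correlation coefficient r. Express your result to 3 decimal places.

r = (nΣpq − ΣpΣq) / √[(nΣp² − (Σp)²)(nΣq² − (Σq)²)]
Numerator: 6×2663 − 125×123 = 603
Denominator: √[(16878 − 15625)(16146 − 15129)] = √[1253 × 1017] = 1128.8494
r = 603 / 1128.8494 ≈ 0.534

0.534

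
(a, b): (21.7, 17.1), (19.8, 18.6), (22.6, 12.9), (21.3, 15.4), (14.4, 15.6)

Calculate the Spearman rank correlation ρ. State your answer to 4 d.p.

-0.5000

Rank a: 4, 2, 5, 3, 1
Rank b: 4, 5, 1, 2, 3
d = rank(a) − rank(b): 0, -3, 4, 1, -2; Σd² = 30
ρ = 1 − 6Σd² / [n(n²−1)] = 1 − 6×30 / (5×24) = 1 − 180/120 ≈ -0.5000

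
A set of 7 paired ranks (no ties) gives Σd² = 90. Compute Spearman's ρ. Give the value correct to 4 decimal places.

-0.6071

ρ = 1 − 6Σd² / [n(n²−1)] = 1 − 6×90 / (7×48)
  = 1 − 540/336 = 1 − 1.60714 ≈ -0.6071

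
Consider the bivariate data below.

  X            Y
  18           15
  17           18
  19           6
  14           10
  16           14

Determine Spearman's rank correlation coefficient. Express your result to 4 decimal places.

-0.1000

Rank X: 4, 3, 5, 1, 2
Rank Y: 4, 5, 1, 2, 3
d = rank(X) − rank(Y): 0, -2, 4, -1, -1; Σd² = 22
ρ = 1 − 6Σd² / [n(n²−1)] = 1 − 6×22 / (5×24) = 1 − 132/120 ≈ -0.1000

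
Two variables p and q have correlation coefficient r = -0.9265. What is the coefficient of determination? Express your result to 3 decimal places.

r² = (-0.9265)² = 0.858

0.858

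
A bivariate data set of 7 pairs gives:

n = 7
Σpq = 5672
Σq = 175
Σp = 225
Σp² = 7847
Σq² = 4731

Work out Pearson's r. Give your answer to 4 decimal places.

0.1005

r = (nΣpq − ΣpΣq) / √[(nΣp² − (Σp)²)(nΣq² − (Σq)²)]
Numerator: 7×5672 − 225×175 = 329
Denominator: √[(54929 − 50625)(33117 − 30625)] = √[4304 × 2492] = 3274.9913
r = 329 / 3274.9913 ≈ 0.1005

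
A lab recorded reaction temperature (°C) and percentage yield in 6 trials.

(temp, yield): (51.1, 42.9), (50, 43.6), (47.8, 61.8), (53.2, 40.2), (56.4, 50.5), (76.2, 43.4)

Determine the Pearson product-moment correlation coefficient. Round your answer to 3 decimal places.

n = 6, Σx = 334.7, Σy = 282.4, Σx² = 19213.69, Σy² = 13610.46, Σxy = 15620.15
nΣxy − ΣxΣy = 93720.9 − 94519.28 = -798.38
nΣx² − (Σx)² = 115282.14 − 112024.09 = 3258.05; nΣy² − (Σy)² = 81662.76 − 79749.76 = 1913
r = -798.38 / √(3258.05 × 1913) = -798.38 / 2496.5275 ≈ -0.320

-0.320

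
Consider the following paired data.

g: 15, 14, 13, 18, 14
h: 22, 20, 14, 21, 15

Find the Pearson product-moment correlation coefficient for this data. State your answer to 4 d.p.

0.6557

n = 5, Σg = 74, Σh = 92, Σg² = 1110, Σh² = 1746, Σgh = 1380
nΣgh − ΣgΣh = 6900 − 6808 = 92
nΣg² − (Σg)² = 5550 − 5476 = 74; nΣh² − (Σh)² = 8730 − 8464 = 266
r = 92 / √(74 × 266) = 92 / 140.2997 ≈ 0.6557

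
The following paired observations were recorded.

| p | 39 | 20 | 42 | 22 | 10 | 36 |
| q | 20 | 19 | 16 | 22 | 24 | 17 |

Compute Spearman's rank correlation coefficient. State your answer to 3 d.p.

-0.714

Rank p: 5, 2, 6, 3, 1, 4
Rank q: 4, 3, 1, 5, 6, 2
d = rank(p) − rank(q): 1, -1, 5, -2, -5, 2; Σd² = 60
ρ = 1 − 6Σd² / [n(n²−1)] = 1 − 6×60 / (6×35) = 1 − 360/210 ≈ -0.714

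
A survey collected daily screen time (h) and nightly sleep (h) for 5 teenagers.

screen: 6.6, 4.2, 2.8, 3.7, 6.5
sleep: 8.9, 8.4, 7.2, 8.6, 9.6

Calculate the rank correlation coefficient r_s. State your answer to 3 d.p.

0.800

Rank screen: 5, 3, 1, 2, 4
Rank sleep: 4, 2, 1, 3, 5
d = rank(screen) − rank(sleep): 1, 1, 0, -1, -1; Σd² = 4
ρ = 1 − 6Σd² / [n(n²−1)] = 1 − 6×4 / (5×24) = 1 − 24/120 ≈ 0.800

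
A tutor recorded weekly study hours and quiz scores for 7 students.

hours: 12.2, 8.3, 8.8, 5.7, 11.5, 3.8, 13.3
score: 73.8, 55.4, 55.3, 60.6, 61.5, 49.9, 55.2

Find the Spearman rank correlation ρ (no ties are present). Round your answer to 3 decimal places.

Rank hours: 6, 3, 4, 2, 5, 1, 7
Rank score: 7, 4, 3, 5, 6, 1, 2
d = rank(hours) − rank(score): -1, -1, 1, -3, -1, 0, 5; Σd² = 38
ρ = 1 − 6Σd² / [n(n²−1)] = 1 − 6×38 / (7×48) = 1 − 228/336 ≈ 0.321

0.321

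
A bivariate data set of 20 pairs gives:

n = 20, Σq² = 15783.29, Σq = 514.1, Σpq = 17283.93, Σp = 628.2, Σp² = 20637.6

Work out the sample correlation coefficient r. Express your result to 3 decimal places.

r = (nΣpq − ΣpΣq) / √[(nΣp² − (Σp)²)(nΣq² − (Σq)²)]
Numerator: 20×17283.93 − 628.2×514.1 = 22720.98
Denominator: √[(412752 − 394635.24)(315665.8 − 264298.81)] = √[18116.76 × 51366.99] = 30505.7934
r = 22720.98 / 30505.7934 ≈ 0.745

0.745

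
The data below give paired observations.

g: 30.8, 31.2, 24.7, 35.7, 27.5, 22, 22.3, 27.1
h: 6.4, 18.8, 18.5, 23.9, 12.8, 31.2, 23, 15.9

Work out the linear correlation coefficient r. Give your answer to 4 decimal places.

-0.3498

n = 8, Σg = 221.3, Σh = 150.5, Σg² = 6278.61, Σh² = 3226.95, Σgh = 4076.05
nΣgh − ΣgΣh = 32608.4 − 33305.65 = -697.25
nΣg² − (Σg)² = 50228.88 − 48973.69 = 1255.19; nΣh² − (Σh)² = 25815.6 − 22650.25 = 3165.35
r = -697.25 / √(1255.19 × 3165.35) = -697.25 / 1993.2676 ≈ -0.3498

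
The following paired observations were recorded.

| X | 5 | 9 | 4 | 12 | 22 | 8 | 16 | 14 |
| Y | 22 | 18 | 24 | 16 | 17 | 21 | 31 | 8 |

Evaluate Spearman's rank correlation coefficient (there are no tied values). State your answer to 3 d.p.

Rank X: 2, 4, 1, 5, 8, 3, 7, 6
Rank Y: 6, 4, 7, 2, 3, 5, 8, 1
d = rank(X) − rank(Y): -4, 0, -6, 3, 5, -2, -1, 5; Σd² = 116
ρ = 1 − 6Σd² / [n(n²−1)] = 1 − 6×116 / (8×63) = 1 − 696/504 ≈ -0.381

-0.381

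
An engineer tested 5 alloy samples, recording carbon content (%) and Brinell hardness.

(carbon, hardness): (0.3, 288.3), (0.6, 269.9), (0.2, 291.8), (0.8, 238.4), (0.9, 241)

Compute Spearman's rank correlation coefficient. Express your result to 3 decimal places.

-0.900

Rank carbon: 2, 3, 1, 4, 5
Rank hardness: 4, 3, 5, 1, 2
d = rank(carbon) − rank(hardness): -2, 0, -4, 3, 3; Σd² = 38
ρ = 1 − 6Σd² / [n(n²−1)] = 1 − 6×38 / (5×24) = 1 − 228/120 ≈ -0.900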